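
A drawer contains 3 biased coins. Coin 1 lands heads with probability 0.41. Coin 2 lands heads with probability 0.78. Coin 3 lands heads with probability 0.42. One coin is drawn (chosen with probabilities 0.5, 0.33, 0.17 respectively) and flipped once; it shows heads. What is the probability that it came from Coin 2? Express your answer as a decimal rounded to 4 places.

Posterior probability ≈ 0.4822

Tabulate prior·likelihood by source: [1] prior 0.5, lik 0.41, product 0.2050; [2] prior 0.33, lik 0.78, product 0.2574; [3] prior 0.17, lik 0.42, product 0.07140.
Normalizing constant = 0.53380; the posterior for Coin 2 is its product over the sum, 0.2574/0.53380 = 0.4822.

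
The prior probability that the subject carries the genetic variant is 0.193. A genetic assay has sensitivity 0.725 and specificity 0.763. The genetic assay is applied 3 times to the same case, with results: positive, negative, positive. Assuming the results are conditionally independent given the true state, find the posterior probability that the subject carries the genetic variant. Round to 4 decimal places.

Posterior P(H) ≈ 0.4465

With H the event that the subject carries the genetic variant, the joint likelihood of the observed sequence is P(data|H) = 0.725·0.275·0.725 = 0.14455 and P(data|¬H) = 0.237·0.763·0.237 = 0.042857.
Bayes: P(H|data) = 0.193·0.14455 / (0.193·0.14455 + 0.807·0.042857) = 0.027898/0.062483 = 0.4465.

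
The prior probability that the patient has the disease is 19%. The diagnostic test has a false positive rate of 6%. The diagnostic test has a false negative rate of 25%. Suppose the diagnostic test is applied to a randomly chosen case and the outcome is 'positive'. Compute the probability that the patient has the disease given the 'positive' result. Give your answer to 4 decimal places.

Write H for 'the patient has the disease'. Prior odds H:¬H = 0.19/0.81 = 0.23457. For the 'positive' outcome, the likelihood ratio is 0.75/0.06 = 12.500.
Posterior odds = 0.23457 × 12.500 = 2.9321, so P(H|E) = 2.9321/(1+2.9321) = 0.7457.

P(H | E) ≈ 0.7457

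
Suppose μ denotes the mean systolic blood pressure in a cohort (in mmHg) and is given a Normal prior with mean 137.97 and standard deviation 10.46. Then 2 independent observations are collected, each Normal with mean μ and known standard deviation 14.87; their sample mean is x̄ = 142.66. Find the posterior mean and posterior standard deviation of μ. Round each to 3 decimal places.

Posterior mean ≈ 140.303; posterior SD ≈ 7.416

Prior precision 1/τ₀² = 1/10.46² = 0.00913980; data precision n/σ² = 2/14.87² = 0.00904499.
Posterior precision = 0.00913980 + 0.00904499 = 0.0181848, giving posterior SD = 1/√0.0181848 = 7.416.
Posterior mean = (0.00913980·137.97 + 0.00904499·142.66) / 0.0181848 = 140.303.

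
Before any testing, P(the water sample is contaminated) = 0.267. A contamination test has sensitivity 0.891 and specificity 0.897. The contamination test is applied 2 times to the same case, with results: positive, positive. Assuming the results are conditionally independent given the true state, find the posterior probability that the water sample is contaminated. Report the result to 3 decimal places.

Posterior P(H) ≈ 0.965

With H the event that the water sample is contaminated, the joint likelihood of the observed sequence is P(data|H) = 0.891·0.891 = 0.79388 and P(data|¬H) = 0.103·0.103 = 0.010609.
Bayes: P(H|data) = 0.267·0.79388 / (0.267·0.79388 + 0.733·0.010609) = 0.21197/0.21974 = 0.9646.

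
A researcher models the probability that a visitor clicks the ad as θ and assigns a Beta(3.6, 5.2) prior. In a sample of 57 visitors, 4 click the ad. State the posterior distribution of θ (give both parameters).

Observing 4 successes and 53 failures updates Beta(3.6, 5.2) by adding the success and failure counts to the two shape parameters: α = 3.6+4 = 7.6, β = 5.2+53 = 58.2.

Posterior: Beta(7.6, 58.2)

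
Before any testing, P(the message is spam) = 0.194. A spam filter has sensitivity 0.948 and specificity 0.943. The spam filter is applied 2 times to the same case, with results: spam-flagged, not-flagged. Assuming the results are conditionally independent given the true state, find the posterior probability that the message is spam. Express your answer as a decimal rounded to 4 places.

Let H be the event that the message is spam; start with P(H) = 0.194. P('spam-flagged'|H) = 0.948, P('spam-flagged'|¬H) = 0.057.
Update on result 1 ('spam-flagged'): P(H) ← 0.948·0.1940 / (0.948·0.1940 + 0.057·0.8060) = 0.18391/0.22985 = 0.8001.
Update on result 2 ('not-flagged'): P(H) ← 0.052·0.8001 / (0.052·0.8001 + 0.943·0.1999) = 0.041607/0.23009 = 0.1808.

Posterior P(H) ≈ 0.1808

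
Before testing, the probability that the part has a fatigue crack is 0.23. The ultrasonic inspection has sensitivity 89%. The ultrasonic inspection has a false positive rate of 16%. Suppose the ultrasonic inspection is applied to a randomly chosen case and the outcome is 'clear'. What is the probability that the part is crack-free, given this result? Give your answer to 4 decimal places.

Write H for 'the part has a fatigue crack'. Prior odds H:¬H = 0.23/0.77 = 0.29870. For the 'clear' outcome, the likelihood ratio is 0.11/0.84 = 0.13095.
Posterior odds = 0.29870 × 0.13095 = 0.039116, so P(H|E) = 0.039116/(1+0.039116) = 0.0376. Then P(¬H|E) = 1 − 0.0376 = 0.9624.

P(¬H | E) ≈ 0.9624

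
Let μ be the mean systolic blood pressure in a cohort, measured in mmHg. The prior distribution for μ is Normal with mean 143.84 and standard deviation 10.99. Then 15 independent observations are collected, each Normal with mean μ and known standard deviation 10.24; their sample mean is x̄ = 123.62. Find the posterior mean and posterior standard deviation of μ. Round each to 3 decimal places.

Posterior mean ≈ 124.726; posterior SD ≈ 2.571

With known σ, the Normal prior is conjugate. Weight on the data is w = (n/σ²)/(n/σ² + 1/τ₀²) = 0.143051/(0.143051+0.00827951) = 0.94529.
Posterior mean = w·x̄ + (1−w)·μ₀ = 0.94529·123.62 + 0.054711·143.84 = 124.726. Posterior variance = 1/(0.143051+0.00827951) = 6.60805, so SD = 2.571.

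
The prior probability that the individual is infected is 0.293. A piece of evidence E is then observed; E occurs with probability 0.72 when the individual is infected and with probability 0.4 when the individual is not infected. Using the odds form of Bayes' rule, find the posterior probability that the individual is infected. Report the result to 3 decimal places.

Posterior probability ≈ 0.427

Prior odds = 0.293/(1−0.293) = 0.41443.
Likelihood ratio for E = 0.72/0.4 = 1.8000.
Posterior odds = prior odds × LR = 0.74597.
Posterior probability = odds/(1+odds) = 0.74597/1.7460 = 0.427.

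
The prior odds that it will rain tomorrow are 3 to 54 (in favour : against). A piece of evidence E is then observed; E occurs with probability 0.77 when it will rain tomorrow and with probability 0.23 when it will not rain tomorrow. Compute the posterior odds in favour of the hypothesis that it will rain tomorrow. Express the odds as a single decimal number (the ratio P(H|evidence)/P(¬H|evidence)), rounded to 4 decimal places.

Posterior odds ≈ 0.1860

Prior odds = 3/54 = 0.055556.
Likelihood ratio for E = 0.77/0.23 = 3.3478.
Posterior odds = prior odds × LR = 0.18599.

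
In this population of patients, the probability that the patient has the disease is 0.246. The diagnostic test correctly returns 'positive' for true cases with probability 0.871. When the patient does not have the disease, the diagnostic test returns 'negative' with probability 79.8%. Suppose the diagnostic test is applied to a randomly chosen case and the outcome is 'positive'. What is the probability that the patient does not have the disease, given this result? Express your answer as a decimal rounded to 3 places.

P(¬H | E) ≈ 0.415

Let H be the event that the patient has the disease. P(H) = 0.246, so P(¬H) = 0.754. With E the 'positive' result, P(E|H) = 0.871 and P(E|¬H) = 0.202.
P(E) = 0.871·0.246 + 0.202·0.754 = 0.21427 + 0.15231 = 0.36657.
By Bayes' theorem, P(H|E) = 0.21427 / 0.36657 = 0.585. Hence P(¬H|E) = 1 − 0.585 = 0.415.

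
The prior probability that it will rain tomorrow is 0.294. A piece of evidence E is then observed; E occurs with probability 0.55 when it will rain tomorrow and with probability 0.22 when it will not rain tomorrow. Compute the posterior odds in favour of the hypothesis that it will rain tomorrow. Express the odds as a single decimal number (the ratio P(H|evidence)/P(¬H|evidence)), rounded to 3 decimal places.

Prior odds = 0.294/(1−0.294) = 0.41643. In log-odds, ln(0.41643) = -0.87604.
Add log likelihood ratio: ln(2.5000) = 0.91629.
Posterior log-odds = 0.040255, so posterior odds = exp(0.040255) = 1.0411.

Posterior odds ≈ 1.041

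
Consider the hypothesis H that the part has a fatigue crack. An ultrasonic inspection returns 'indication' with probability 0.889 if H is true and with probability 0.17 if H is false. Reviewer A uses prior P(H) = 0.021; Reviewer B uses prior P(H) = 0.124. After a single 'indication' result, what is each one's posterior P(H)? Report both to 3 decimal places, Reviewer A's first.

Reviewer A: 0.101; Reviewer B: 0.425

The likelihood ratio for an 'indication' result is 0.889/0.17 = 5.2294.
Reviewer A: prior odds 0.021/0.979 = 0.021450; posterior odds 0.11217; posterior probability 0.101.
Reviewer B: prior odds 0.124/0.876 = 0.14155; posterior odds 0.74024; posterior probability 0.425.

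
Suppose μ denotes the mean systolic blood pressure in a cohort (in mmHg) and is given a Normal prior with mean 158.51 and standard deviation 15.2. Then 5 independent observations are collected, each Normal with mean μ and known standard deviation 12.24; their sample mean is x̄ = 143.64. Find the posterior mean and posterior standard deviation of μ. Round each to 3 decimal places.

Posterior mean ≈ 145.347; posterior SD ≈ 5.150

With known σ, the Normal prior is conjugate. Weight on the data is w = (n/σ²)/(n/σ² + 1/τ₀²) = 0.0333739/(0.0333739+0.00432825) = 0.88520.
Posterior mean = w·x̄ + (1−w)·μ₀ = 0.88520·143.64 + 0.11480·158.51 = 145.347. Posterior variance = 1/(0.0333739+0.00432825) = 26.5237, so SD = 5.150.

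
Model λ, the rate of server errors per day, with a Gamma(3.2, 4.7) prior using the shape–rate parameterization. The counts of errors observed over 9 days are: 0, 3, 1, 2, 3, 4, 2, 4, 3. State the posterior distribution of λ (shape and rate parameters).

Posterior: Gamma(shape=25.2, rate=13.7)

The Poisson likelihood adds the total count to the shape and the number of exposure periods to the rate. Here ∑xᵢ = 22 and n = 9, so shape 3.2→25.2 and rate 4.7→13.7.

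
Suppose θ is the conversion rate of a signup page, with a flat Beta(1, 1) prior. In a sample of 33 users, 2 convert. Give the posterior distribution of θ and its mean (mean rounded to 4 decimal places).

The binomial likelihood is conjugate to the Beta prior: with 2 successes and 31 failures, the posterior is Beta(1+2, 1+31) = Beta(3, 32).
E[θ | data] = 3/(3+32) = 0.0857.

Posterior: Beta(3, 32); mean ≈ 0.0857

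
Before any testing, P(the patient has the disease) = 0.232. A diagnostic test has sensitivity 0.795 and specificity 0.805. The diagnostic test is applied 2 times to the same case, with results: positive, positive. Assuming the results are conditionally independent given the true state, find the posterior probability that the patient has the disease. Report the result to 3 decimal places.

Let H be the event that the patient has the disease; start with P(H) = 0.232. P('positive'|H) = 0.795, P('positive'|¬H) = 0.195.
Update on result 1 ('positive'): P(H) ← 0.795·0.2320 / (0.795·0.2320 + 0.195·0.7680) = 0.18444/0.33420 = 0.5519.
Update on result 2 ('positive'): P(H) ← 0.795·0.5519 / (0.795·0.5519 + 0.195·0.4481) = 0.43875/0.52613 = 0.8339.

Posterior P(H) ≈ 0.834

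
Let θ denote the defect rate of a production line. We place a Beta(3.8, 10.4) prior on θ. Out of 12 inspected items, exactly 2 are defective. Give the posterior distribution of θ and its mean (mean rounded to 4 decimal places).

Posterior: Beta(5.8, 20.4); mean ≈ 0.2214

The binomial likelihood is conjugate to the Beta prior: with 2 successes and 10 failures, the posterior is Beta(3.8+2, 10.4+10) = Beta(5.8, 20.4).
E[θ | data] = 5.8/(5.8+20.4) = 0.2214.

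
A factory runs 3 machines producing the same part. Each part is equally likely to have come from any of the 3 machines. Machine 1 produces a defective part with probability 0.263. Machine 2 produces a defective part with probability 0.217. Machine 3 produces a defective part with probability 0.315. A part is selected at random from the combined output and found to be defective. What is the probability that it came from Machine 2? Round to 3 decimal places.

P(defective|M1) = 0.263; P(defective|M2) = 0.217; P(defective|M3) = 0.315.
Prior × likelihood for each source: 0.333333·0.263=0.08767, 0.333333·0.217=0.07233, 0.333333·0.315=0.1050. Summing gives P(defective) = 0.26500.
P(Machine 2 | defective) = 0.07233 / 0.26500 = 0.273.

Posterior probability ≈ 0.273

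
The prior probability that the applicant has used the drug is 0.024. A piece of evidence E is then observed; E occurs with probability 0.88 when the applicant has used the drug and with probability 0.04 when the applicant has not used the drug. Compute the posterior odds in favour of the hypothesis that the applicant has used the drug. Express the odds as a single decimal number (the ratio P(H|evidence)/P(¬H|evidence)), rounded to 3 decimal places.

Prior odds = 0.024/(1−0.024) = 0.024590. In log-odds, ln(0.024590) = -3.7054.
Add log likelihood ratio: ln(22.000) = 3.0910.
Posterior log-odds = -0.61437, so posterior odds = exp(-0.61437) = 0.54098.

Posterior odds ≈ 0.541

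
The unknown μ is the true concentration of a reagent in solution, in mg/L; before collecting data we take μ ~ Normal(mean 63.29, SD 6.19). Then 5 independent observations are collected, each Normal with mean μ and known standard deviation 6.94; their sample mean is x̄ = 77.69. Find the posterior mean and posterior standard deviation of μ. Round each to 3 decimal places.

Posterior mean ≈ 74.797; posterior SD ≈ 2.774

With known σ, the Normal prior is conjugate. Weight on the data is w = (n/σ²)/(n/σ² + 1/τ₀²) = 0.103813/(0.103813+0.0260987) = 0.79910.
Posterior mean = w·x̄ + (1−w)·μ₀ = 0.79910·77.69 + 0.20090·63.29 = 74.797. Posterior variance = 1/(0.103813+0.0260987) = 7.69755, so SD = 2.774.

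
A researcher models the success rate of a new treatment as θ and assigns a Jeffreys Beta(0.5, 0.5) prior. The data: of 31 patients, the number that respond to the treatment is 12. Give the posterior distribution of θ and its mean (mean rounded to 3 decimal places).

Posterior: Beta(12.5, 19.5); mean ≈ 0.391

The binomial likelihood is conjugate to the Beta prior: with 12 successes and 19 failures, the posterior is Beta(0.5+12, 0.5+19) = Beta(12.5, 19.5).
Posterior mean = α/(α+β) = 12.5/32 = 0.391.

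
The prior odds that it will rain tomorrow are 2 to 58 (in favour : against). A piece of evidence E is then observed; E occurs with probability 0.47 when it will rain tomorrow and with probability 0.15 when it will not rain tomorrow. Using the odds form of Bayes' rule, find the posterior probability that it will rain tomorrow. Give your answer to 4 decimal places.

Posterior probability ≈ 0.0975

Prior odds = 2/58 = 0.034483. In log-odds, ln(0.034483) = -3.3673.
Add log likelihood ratio: ln(3.1333) = 1.1421.
Posterior log-odds = -2.2252, so posterior odds = exp(-2.2252) = 0.10805. Converting, P(H|E) = 0.10805/1.1080 = 0.0975.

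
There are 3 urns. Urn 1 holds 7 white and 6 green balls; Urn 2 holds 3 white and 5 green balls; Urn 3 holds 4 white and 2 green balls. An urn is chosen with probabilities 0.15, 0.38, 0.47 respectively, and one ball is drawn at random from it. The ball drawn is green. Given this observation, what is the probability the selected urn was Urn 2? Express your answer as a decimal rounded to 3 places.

Posterior probability ≈ 0.513

Tabulate prior·likelihood by source: [1] prior 0.15, lik 0.4615, product 0.06923; [2] prior 0.38, lik 0.625, product 0.2375; [3] prior 0.47, lik 0.3333, product 0.1567.
Normalizing constant = 0.46340; the posterior for Urn 2 is its product over the sum, 0.2375/0.46340 = 0.513.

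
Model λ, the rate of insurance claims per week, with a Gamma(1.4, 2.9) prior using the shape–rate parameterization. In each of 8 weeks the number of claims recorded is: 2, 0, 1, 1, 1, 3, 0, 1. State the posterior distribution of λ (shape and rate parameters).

Posterior: Gamma(shape=10.4, rate=10.9)

Total count ∑xᵢ = 9 over n = 8 weeks.
Gamma is conjugate to the Poisson likelihood: posterior is Gamma(shape = 1.4+9 = 10.4, rate = 2.9+8 = 10.9).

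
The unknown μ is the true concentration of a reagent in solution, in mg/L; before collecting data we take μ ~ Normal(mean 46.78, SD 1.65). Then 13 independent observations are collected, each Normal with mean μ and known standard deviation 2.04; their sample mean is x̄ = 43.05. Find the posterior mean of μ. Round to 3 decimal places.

Prior precision 1/τ₀² = 1/1.65² = 0.367309; data precision n/σ² = 13/2.04² = 3.12380.
Posterior precision = 0.367309 + 3.12380 = 3.49111.
Posterior mean = (0.367309·46.78 + 3.12380·43.05) / 3.49111 = 43.442.

Posterior mean ≈ 43.442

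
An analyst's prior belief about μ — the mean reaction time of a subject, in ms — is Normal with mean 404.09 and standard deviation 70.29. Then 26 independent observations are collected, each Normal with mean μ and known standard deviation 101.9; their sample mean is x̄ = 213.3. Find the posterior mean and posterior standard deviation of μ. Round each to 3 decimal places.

Posterior mean ≈ 227.569; posterior SD ≈ 19.222

With known σ, the Normal prior is conjugate. Weight on the data is w = (n/σ²)/(n/σ² + 1/τ₀²) = 0.00250395/(0.00250395+0.00020240) = 0.92521.
Posterior mean = w·x̄ + (1−w)·μ₀ = 0.92521·213.3 + 0.074788·404.09 = 227.569. Posterior variance = 1/(0.00250395+0.00020240) = 369.502, so SD = 19.222.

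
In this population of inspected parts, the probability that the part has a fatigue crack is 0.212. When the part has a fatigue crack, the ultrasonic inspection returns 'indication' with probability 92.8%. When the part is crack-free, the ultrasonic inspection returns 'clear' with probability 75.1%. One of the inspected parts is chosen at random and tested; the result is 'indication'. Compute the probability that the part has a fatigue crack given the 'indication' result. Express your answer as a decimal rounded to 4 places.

Write H for 'the part has a fatigue crack'. Prior odds H:¬H = 0.212/0.788 = 0.26904. For the 'indication' outcome, the likelihood ratio is 0.928/0.249 = 3.7269.
Posterior odds = 0.26904 × 3.7269 = 1.0027, so P(H|E) = 1.0027/(1+1.0027) = 0.5007.

P(H | E) ≈ 0.5007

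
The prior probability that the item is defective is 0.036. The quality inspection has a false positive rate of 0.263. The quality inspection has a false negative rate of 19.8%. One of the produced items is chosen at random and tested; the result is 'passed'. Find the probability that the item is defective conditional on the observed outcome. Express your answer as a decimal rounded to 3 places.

P(H | E) ≈ 0.010

Let H be the event that the item is defective. P(H) = 0.036, so P(¬H) = 0.964. With E the 'passed' result, P(E|H) = 0.198 and P(E|¬H) = 0.737.
P(E) = 0.198·0.036 + 0.737·0.964 = 0.0071280 + 0.71047 = 0.71760.
By Bayes' theorem, P(H|E) = 0.0071280 / 0.71760 = 0.010.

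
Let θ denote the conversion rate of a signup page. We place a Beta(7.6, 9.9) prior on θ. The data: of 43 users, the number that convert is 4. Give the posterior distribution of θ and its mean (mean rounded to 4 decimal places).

Posterior: Beta(11.6, 48.9); mean ≈ 0.1917

Observing 4 successes and 39 failures updates Beta(7.6, 9.9) by adding the success and failure counts to the two shape parameters: α = 7.6+4 = 11.6, β = 9.9+39 = 48.9.
Posterior mean = α/(α+β) = 11.6/60.5 = 0.1917.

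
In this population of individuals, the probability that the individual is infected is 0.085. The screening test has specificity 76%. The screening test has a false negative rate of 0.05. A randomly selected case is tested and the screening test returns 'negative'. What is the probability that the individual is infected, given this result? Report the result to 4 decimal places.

Write H for 'the individual is infected'. Prior odds H:¬H = 0.085/0.915 = 0.092896. For the 'negative' outcome, the likelihood ratio is 0.05/0.76 = 0.065789.
Posterior odds = 0.092896 × 0.065789 = 0.0061116, so P(H|E) = 0.0061116/(1+0.0061116) = 0.0061.

P(H | E) ≈ 0.0061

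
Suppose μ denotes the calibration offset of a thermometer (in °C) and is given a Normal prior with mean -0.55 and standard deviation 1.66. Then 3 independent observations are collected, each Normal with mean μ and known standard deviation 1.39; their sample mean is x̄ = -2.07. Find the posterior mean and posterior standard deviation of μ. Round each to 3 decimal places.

With known σ, the Normal prior is conjugate. Weight on the data is w = (n/σ²)/(n/σ² + 1/τ₀²) = 1.55271/(1.55271+0.362897) = 0.81056.
Posterior mean = w·x̄ + (1−w)·μ₀ = 0.81056·-2.07 + 0.18944·-0.55 = -1.782. Posterior variance = 1/(1.55271+0.362897) = 0.522026, so SD = 0.723.

Posterior mean ≈ -1.782; posterior SD ≈ 0.723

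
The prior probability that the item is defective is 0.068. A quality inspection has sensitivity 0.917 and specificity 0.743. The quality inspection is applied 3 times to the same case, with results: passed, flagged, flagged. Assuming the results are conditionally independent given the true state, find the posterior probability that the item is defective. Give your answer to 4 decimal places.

Let H be the event that the item is defective; start with P(H) = 0.068. P('flagged'|H) = 0.917, P('flagged'|¬H) = 0.257.
Update on result 1 ('passed'): P(H) ← 0.083·0.0680 / (0.083·0.0680 + 0.743·0.9320) = 0.0056440/0.69812 = 0.0081.
Update on result 2 ('flagged'): P(H) ← 0.917·0.0081 / (0.917·0.0081 + 0.257·0.9919) = 0.0074136/0.26234 = 0.0283.
Update on result 3 ('flagged'): P(H) ← 0.917·0.0283 / (0.917·0.0283 + 0.257·0.9717) = 0.025914/0.27565 = 0.0940.

Posterior P(H) ≈ 0.0940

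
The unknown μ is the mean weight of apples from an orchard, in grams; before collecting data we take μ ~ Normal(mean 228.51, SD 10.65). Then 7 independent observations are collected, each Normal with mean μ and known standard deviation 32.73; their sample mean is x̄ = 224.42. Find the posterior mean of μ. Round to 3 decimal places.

Posterior mean ≈ 226.769

Prior precision 1/τ₀² = 1/10.65² = 0.00881659; data precision n/σ² = 7/32.73² = 0.00653440.
Posterior precision = 0.00881659 + 0.00653440 = 0.0153510.
Posterior mean = (0.00881659·228.51 + 0.00653440·224.42) / 0.0153510 = 226.769.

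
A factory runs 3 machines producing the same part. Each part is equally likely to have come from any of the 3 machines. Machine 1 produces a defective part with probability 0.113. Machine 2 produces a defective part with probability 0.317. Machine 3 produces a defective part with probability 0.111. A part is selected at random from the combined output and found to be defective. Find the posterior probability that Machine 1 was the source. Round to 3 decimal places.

Posterior probability ≈ 0.209

Tabulate prior·likelihood by source: [1] prior 0.333333, lik 0.113, product 0.03767; [2] prior 0.333333, lik 0.317, product 0.1057; [3] prior 0.333333, lik 0.111, product 0.03700.
Normalizing constant = 0.18033; the posterior for Machine 1 is its product over the sum, 0.03767/0.18033 = 0.209.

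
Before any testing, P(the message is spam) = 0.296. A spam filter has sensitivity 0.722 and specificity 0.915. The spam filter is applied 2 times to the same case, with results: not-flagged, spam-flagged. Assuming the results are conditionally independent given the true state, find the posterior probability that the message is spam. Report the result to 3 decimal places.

Let H be the event that the message is spam; start with P(H) = 0.296. P('spam-flagged'|H) = 0.722, P('spam-flagged'|¬H) = 0.085.
Update on result 1 ('not-flagged'): P(H) ← 0.278·0.2960 / (0.278·0.2960 + 0.915·0.7040) = 0.082288/0.72645 = 0.1133.
Update on result 2 ('spam-flagged'): P(H) ← 0.722·0.1133 / (0.722·0.1133 + 0.085·0.8867) = 0.081784/0.15716 = 0.5204.

Posterior P(H) ≈ 0.520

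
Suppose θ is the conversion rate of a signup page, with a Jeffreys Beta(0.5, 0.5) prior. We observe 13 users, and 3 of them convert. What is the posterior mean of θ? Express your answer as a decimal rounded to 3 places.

Observing 3 successes and 10 failures updates Beta(0.5, 0.5) by adding the success and failure counts to the two shape parameters: α = 0.5+3 = 3.5, β = 0.5+10 = 10.5.
Posterior mean = α/(α+β) = 3.5/14 = 0.250.

Posterior mean ≈ 0.250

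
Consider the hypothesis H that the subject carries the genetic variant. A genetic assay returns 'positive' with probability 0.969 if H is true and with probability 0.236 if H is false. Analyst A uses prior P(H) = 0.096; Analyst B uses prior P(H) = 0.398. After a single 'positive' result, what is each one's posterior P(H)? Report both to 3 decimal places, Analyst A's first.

P('+'|H) = 0.969, P('+'|¬H) = 0.236.
Analyst A: numerator 0.969·0.096 = 0.093024; evidence = 0.093024+0.236·0.904 = 0.30637; posterior = 0.304.
Analyst B: numerator 0.969·0.398 = 0.38566; evidence = 0.38566+0.236·0.602 = 0.52773; posterior = 0.731.

Analyst A: 0.304; Analyst B: 0.731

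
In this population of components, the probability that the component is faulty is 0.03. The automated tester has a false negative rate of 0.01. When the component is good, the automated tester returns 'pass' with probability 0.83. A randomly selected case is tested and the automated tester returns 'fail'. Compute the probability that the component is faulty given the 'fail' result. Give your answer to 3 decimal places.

P(H | E) ≈ 0.153

Let H be the event that the component is faulty. P(H) = 0.03, so P(¬H) = 0.97. With E the 'fail' result, P(E|H) = 0.99 and P(E|¬H) = 0.17.
P(E) = 0.99·0.03 + 0.17·0.97 = 0.029700 + 0.16490 = 0.19460.
By Bayes' theorem, P(H|E) = 0.029700 / 0.19460 = 0.153.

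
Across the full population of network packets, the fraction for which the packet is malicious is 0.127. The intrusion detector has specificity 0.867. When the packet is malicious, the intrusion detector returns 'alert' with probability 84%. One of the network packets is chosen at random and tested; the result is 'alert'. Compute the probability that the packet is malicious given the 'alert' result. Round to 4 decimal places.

Let H be the event that the packet is malicious. P(H) = 0.127, so P(¬H) = 0.873. With E the 'alert' result, P(E|H) = 0.84 and P(E|¬H) = 0.133.
P(E) = 0.84·0.127 + 0.133·0.873 = 0.10668 + 0.11611 = 0.22279.
By Bayes' theorem, P(H|E) = 0.10668 / 0.22279 = 0.4788.

P(H | E) ≈ 0.4788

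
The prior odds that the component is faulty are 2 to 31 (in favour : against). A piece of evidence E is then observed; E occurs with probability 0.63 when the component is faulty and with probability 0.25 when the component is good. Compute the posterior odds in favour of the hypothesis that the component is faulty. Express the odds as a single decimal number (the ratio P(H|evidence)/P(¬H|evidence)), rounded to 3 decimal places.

Posterior odds ≈ 0.163

Prior odds = 2/31 = 0.064516. In log-odds, ln(0.064516) = -2.7408.
Add log likelihood ratio: ln(2.5200) = 0.92426.
Posterior log-odds = -1.8166, so posterior odds = exp(-1.8166) = 0.16258.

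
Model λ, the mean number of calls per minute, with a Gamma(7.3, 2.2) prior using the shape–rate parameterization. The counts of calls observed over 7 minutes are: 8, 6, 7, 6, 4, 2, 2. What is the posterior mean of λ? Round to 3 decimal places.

Total count ∑xᵢ = 35 over n = 7 minutes.
Gamma is conjugate to the Poisson likelihood: posterior is Gamma(shape = 7.3+35 = 42.3, rate = 2.2+7 = 9.2).
Posterior mean = shape/rate = 42.3/9.2 = 4.598.

Posterior mean ≈ 4.598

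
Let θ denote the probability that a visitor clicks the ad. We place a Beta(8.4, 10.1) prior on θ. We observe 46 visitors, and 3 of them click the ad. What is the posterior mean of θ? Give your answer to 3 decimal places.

Posterior mean ≈ 0.177

Observing 3 successes and 43 failures updates Beta(8.4, 10.1) by adding the success and failure counts to the two shape parameters: α = 8.4+3 = 11.4, β = 10.1+43 = 53.1.
Posterior mean = α/(α+β) = 11.4/64.5 = 0.177.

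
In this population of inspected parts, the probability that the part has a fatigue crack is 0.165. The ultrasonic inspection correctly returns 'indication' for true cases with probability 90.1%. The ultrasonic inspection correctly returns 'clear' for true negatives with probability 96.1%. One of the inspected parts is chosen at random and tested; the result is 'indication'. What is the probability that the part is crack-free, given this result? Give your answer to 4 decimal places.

P(¬H | E) ≈ 0.1797

Write H for 'the part has a fatigue crack'. Prior odds H:¬H = 0.165/0.835 = 0.19760. For the 'indication' outcome, the likelihood ratio is 0.901/0.039 = 23.103.
Posterior odds = 0.19760 × 23.103 = 4.5652, so P(H|E) = 4.5652/(1+4.5652) = 0.8203. Then P(¬H|E) = 1 − 0.8203 = 0.1797.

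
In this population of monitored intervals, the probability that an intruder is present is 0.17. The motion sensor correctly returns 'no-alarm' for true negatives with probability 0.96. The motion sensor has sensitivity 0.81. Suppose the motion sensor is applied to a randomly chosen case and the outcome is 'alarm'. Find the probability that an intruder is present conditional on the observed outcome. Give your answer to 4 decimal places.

P(H | E) ≈ 0.8057

Write H for 'an intruder is present'. Prior odds H:¬H = 0.17/0.83 = 0.20482. For the 'alarm' outcome, the likelihood ratio is 0.81/0.04 = 20.250.
Posterior odds = 0.20482 × 20.250 = 4.1476, so P(H|E) = 4.1476/(1+4.1476) = 0.8057.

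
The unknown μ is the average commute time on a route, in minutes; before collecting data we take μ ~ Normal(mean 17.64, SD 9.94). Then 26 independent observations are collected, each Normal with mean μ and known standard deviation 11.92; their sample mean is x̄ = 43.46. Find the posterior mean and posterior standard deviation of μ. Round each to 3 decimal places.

Prior precision 1/τ₀² = 1/9.94² = 0.0101211; data precision n/σ² = 26/11.92² = 0.182987.
Posterior precision = 0.0101211 + 0.182987 = 0.193108, giving posterior SD = 1/√0.193108 = 2.276.
Posterior mean = (0.0101211·17.64 + 0.182987·43.46) / 0.193108 = 42.107.

Posterior mean ≈ 42.107; posterior SD ≈ 2.276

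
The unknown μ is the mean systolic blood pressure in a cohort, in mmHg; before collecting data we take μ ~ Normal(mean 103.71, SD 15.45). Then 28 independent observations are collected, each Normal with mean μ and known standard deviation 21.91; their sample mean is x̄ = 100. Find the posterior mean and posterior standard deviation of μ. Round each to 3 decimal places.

Prior precision 1/τ₀² = 1/15.45² = 0.00418932; data precision n/σ² = 28/21.91² = 0.0583275.
Posterior precision = 0.00418932 + 0.0583275 = 0.0625168, giving posterior SD = 1/√0.0625168 = 3.999.
Posterior mean = (0.00418932·103.71 + 0.0583275·100) / 0.0625168 = 100.249.

Posterior mean ≈ 100.249; posterior SD ≈ 3.999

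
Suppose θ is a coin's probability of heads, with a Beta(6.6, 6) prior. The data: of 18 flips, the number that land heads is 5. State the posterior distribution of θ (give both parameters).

Observing 5 successes and 13 failures updates Beta(6.6, 6) by adding the success and failure counts to the two shape parameters: α = 6.6+5 = 11.6, β = 6+13 = 19.

Posterior: Beta(11.6, 19)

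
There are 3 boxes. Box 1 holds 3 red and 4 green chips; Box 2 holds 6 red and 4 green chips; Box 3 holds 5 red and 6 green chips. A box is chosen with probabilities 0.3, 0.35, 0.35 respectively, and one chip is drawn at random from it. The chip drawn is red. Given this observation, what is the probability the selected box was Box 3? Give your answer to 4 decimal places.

P(red|Box 1) = 0.4286; P(red|Box 2) = 0.6; P(red|Box 3) = 0.4545.
Prior × likelihood for each source: 0.3·0.4286=0.1286, 0.35·0.6=0.2100, 0.35·0.4545=0.1591. Summing gives P(red) = 0.49766.
P(Box 3 | red) = 0.1591 / 0.49766 = 0.3197.

Posterior probability ≈ 0.3197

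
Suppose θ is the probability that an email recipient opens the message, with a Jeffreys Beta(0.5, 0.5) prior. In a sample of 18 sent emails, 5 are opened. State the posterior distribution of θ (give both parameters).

Posterior: Beta(5.5, 13.5)

The binomial likelihood is conjugate to the Beta prior: with 5 successes and 13 failures, the posterior is Beta(0.5+5, 0.5+13) = Beta(5.5, 13.5).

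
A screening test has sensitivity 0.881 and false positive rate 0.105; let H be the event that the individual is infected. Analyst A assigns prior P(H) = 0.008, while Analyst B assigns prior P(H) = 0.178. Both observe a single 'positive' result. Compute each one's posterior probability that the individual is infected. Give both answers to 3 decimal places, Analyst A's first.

Analyst A: 0.063; Analyst B: 0.645

The likelihood ratio for a 'positive' result is 0.881/0.105 = 8.3905.
Analyst A: prior odds 0.008/0.992 = 0.0080645; posterior odds 0.067665; posterior probability 0.063.
Analyst B: prior odds 0.178/0.822 = 0.21655; posterior odds 1.8169; posterior probability 0.645.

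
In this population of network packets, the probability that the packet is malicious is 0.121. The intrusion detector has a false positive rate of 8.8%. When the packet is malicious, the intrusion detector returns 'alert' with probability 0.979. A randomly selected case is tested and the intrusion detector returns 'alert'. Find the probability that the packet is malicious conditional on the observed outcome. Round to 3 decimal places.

Write H for 'the packet is malicious'. Prior odds H:¬H = 0.121/0.879 = 0.13766. For the 'alert' outcome, the likelihood ratio is 0.979/0.088 = 11.125.
Posterior odds = 0.13766 × 11.125 = 1.5314, so P(H|E) = 1.5314/(1+1.5314) = 0.605.

P(H | E) ≈ 0.605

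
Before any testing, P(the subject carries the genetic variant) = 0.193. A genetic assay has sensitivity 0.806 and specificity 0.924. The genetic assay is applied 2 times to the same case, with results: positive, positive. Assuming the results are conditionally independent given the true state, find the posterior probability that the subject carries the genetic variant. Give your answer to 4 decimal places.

Let H be the event that the subject carries the genetic variant; start with P(H) = 0.193. P('positive'|H) = 0.806, P('positive'|¬H) = 0.076.
Update on result 1 ('positive'): P(H) ← 0.806·0.1930 / (0.806·0.1930 + 0.076·0.8070) = 0.15556/0.21689 = 0.7172.
Update on result 2 ('positive'): P(H) ← 0.806·0.7172 / (0.806·0.7172 + 0.076·0.2828) = 0.57808/0.59957 = 0.9642.

Posterior P(H) ≈ 0.9642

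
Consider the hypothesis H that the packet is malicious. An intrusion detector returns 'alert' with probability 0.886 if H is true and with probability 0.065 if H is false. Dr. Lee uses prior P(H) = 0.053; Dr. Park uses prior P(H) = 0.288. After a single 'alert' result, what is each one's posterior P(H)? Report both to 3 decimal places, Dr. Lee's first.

The likelihood ratio for an 'alert' result is 0.886/0.065 = 13.631.
Dr. Lee: prior odds 0.053/0.947 = 0.055966; posterior odds 0.76286; posterior probability 0.433.
Dr. Park: prior odds 0.288/0.712 = 0.40449; posterior odds 5.5136; posterior probability 0.846.

Dr. Lee: 0.433; Dr. Park: 0.846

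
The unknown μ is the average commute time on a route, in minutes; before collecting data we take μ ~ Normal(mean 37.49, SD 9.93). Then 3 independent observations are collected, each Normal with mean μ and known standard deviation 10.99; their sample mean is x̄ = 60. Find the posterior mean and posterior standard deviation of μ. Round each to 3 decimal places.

With known σ, the Normal prior is conjugate. Weight on the data is w = (n/σ²)/(n/σ² + 1/τ₀²) = 0.0248385/(0.0248385+0.0101415) = 0.71008.
Posterior mean = w·x̄ + (1−w)·μ₀ = 0.71008·60 + 0.28992·37.49 = 53.474. Posterior variance = 1/(0.0248385+0.0101415) = 28.5878, so SD = 5.347.

Posterior mean ≈ 53.474; posterior SD ≈ 5.347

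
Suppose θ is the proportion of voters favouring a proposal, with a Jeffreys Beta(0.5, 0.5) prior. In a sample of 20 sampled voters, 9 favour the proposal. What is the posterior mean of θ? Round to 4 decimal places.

Observing 9 successes and 11 failures updates Beta(0.5, 0.5) by adding the success and failure counts to the two shape parameters: α = 0.5+9 = 9.5, β = 0.5+11 = 11.5.
Posterior mean = α/(α+β) = 9.5/21 = 0.4524.

Posterior mean ≈ 0.4524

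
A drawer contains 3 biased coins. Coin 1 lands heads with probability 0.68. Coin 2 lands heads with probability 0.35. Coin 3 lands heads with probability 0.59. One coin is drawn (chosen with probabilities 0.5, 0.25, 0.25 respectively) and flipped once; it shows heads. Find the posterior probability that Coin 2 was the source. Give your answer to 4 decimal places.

Posterior probability ≈ 0.1522

Tabulate prior·likelihood by source: [1] prior 0.5, lik 0.68, product 0.3400; [2] prior 0.25, lik 0.35, product 0.08750; [3] prior 0.25, lik 0.59, product 0.1475.
Normalizing constant = 0.57500; the posterior for Coin 2 is its product over the sum, 0.08750/0.57500 = 0.1522.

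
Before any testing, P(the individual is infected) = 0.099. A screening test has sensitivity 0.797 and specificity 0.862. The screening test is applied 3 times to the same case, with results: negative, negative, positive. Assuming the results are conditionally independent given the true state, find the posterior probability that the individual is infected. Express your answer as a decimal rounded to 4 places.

With H the event that the individual is infected, the joint likelihood of the observed sequence is P(data|H) = 0.203·0.203·0.797 = 0.032844 and P(data|¬H) = 0.862·0.862·0.138 = 0.10254.
Bayes: P(H|data) = 0.099·0.032844 / (0.099·0.032844 + 0.901·0.10254) = 0.0032515/0.095640 = 0.0340.

Posterior P(H) ≈ 0.0340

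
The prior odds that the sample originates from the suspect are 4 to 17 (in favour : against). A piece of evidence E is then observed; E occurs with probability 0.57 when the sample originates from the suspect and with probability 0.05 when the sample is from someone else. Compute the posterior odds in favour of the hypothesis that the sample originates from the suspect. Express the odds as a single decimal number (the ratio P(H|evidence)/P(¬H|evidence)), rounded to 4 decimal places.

Posterior odds ≈ 2.6824

Prior odds = 4/17 = 0.23529. In log-odds, ln(0.23529) = -1.4469.
Add log likelihood ratio: ln(11.400) = 2.4336.
Posterior log-odds = 0.98669, so posterior odds = exp(0.98669) = 2.6824.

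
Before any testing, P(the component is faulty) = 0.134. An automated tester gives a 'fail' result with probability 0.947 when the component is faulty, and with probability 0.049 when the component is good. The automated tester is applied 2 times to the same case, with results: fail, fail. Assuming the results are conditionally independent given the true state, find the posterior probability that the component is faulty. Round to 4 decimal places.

With H the event that the component is faulty, the joint likelihood of the observed sequence is P(data|H) = 0.947·0.947 = 0.89681 and P(data|¬H) = 0.049·0.049 = 0.0024010.
Bayes: P(H|data) = 0.134·0.89681 / (0.134·0.89681 + 0.866·0.0024010) = 0.12017/0.12225 = 0.9830.

Posterior P(H) ≈ 0.9830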